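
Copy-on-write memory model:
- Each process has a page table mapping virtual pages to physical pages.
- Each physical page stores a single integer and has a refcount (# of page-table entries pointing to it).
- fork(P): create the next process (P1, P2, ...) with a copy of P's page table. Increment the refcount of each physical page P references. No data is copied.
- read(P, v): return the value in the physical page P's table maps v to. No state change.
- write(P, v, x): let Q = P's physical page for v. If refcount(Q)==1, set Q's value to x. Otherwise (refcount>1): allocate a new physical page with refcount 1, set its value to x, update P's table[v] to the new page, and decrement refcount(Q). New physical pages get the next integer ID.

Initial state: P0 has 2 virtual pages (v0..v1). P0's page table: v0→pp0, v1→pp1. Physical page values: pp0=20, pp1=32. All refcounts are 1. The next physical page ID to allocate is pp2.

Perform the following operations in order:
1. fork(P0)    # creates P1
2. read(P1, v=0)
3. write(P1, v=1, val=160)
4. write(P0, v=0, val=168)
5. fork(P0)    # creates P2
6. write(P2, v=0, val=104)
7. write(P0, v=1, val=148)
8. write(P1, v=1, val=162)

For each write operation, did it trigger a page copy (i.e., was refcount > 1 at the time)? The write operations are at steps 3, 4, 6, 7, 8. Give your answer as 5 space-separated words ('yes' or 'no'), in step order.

Op 1: fork(P0) -> P1. 2 ppages; refcounts: pp0:2 pp1:2
Op 2: read(P1, v0) -> 20. No state change.
Op 3: write(P1, v1, 160). refcount(pp1)=2>1 -> COPY to pp2. 3 ppages; refcounts: pp0:2 pp1:1 pp2:1
Op 4: write(P0, v0, 168). refcount(pp0)=2>1 -> COPY to pp3. 4 ppages; refcounts: pp0:1 pp1:1 pp2:1 pp3:1
Op 5: fork(P0) -> P2. 4 ppages; refcounts: pp0:1 pp1:2 pp2:1 pp3:2
Op 6: write(P2, v0, 104). refcount(pp3)=2>1 -> COPY to pp4. 5 ppages; refcounts: pp0:1 pp1:2 pp2:1 pp3:1 pp4:1
Op 7: write(P0, v1, 148). refcount(pp1)=2>1 -> COPY to pp5. 6 ppages; refcounts: pp0:1 pp1:1 pp2:1 pp3:1 pp4:1 pp5:1
Op 8: write(P1, v1, 162). refcount(pp2)=1 -> write in place. 6 ppages; refcounts: pp0:1 pp1:1 pp2:1 pp3:1 pp4:1 pp5:1

yes yes yes yes no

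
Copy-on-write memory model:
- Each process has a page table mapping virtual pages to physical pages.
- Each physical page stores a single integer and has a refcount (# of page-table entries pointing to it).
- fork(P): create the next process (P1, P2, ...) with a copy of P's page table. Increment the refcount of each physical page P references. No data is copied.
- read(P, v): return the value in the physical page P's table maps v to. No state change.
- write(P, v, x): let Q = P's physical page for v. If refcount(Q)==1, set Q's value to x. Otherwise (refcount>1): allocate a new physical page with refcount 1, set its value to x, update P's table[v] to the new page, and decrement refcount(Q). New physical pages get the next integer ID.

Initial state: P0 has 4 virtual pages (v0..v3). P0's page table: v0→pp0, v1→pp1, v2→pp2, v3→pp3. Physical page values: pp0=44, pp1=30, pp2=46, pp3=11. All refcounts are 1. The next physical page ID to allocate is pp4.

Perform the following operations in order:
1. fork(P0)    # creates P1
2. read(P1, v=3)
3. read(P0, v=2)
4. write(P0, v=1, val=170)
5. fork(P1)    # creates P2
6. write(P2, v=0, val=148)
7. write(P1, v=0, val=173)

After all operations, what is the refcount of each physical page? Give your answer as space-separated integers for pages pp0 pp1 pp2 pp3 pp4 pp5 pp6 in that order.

Op 1: fork(P0) -> P1. 4 ppages; refcounts: pp0:2 pp1:2 pp2:2 pp3:2
Op 2: read(P1, v3) -> 11. No state change.
Op 3: read(P0, v2) -> 46. No state change.
Op 4: write(P0, v1, 170). refcount(pp1)=2>1 -> COPY to pp4. 5 ppages; refcounts: pp0:2 pp1:1 pp2:2 pp3:2 pp4:1
Op 5: fork(P1) -> P2. 5 ppages; refcounts: pp0:3 pp1:2 pp2:3 pp3:3 pp4:1
Op 6: write(P2, v0, 148). refcount(pp0)=3>1 -> COPY to pp5. 6 ppages; refcounts: pp0:2 pp1:2 pp2:3 pp3:3 pp4:1 pp5:1
Op 7: write(P1, v0, 173). refcount(pp0)=2>1 -> COPY to pp6. 7 ppages; refcounts: pp0:1 pp1:2 pp2:3 pp3:3 pp4:1 pp5:1 pp6:1

Answer: 1 2 3 3 1 1 1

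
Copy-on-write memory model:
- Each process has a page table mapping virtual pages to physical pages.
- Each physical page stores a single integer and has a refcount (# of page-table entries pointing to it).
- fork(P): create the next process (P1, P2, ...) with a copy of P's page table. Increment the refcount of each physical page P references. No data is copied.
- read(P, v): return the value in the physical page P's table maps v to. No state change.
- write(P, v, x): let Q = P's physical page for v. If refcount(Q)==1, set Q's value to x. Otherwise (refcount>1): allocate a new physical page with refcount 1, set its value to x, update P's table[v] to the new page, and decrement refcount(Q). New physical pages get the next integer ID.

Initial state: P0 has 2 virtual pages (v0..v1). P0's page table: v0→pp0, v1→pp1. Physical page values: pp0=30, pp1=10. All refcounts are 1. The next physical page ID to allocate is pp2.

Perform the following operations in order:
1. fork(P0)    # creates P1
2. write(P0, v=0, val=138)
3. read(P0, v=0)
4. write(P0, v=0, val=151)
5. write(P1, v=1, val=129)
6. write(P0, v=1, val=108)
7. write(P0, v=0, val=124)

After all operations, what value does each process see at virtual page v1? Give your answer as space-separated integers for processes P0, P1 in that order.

Answer: 108 129

Derivation:
Op 1: fork(P0) -> P1. 2 ppages; refcounts: pp0:2 pp1:2
Op 2: write(P0, v0, 138). refcount(pp0)=2>1 -> COPY to pp2. 3 ppages; refcounts: pp0:1 pp1:2 pp2:1
Op 3: read(P0, v0) -> 138. No state change.
Op 4: write(P0, v0, 151). refcount(pp2)=1 -> write in place. 3 ppages; refcounts: pp0:1 pp1:2 pp2:1
Op 5: write(P1, v1, 129). refcount(pp1)=2>1 -> COPY to pp3. 4 ppages; refcounts: pp0:1 pp1:1 pp2:1 pp3:1
Op 6: write(P0, v1, 108). refcount(pp1)=1 -> write in place. 4 ppages; refcounts: pp0:1 pp1:1 pp2:1 pp3:1
Op 7: write(P0, v0, 124). refcount(pp2)=1 -> write in place. 4 ppages; refcounts: pp0:1 pp1:1 pp2:1 pp3:1
P0: v1 -> pp1 = 108
P1: v1 -> pp3 = 129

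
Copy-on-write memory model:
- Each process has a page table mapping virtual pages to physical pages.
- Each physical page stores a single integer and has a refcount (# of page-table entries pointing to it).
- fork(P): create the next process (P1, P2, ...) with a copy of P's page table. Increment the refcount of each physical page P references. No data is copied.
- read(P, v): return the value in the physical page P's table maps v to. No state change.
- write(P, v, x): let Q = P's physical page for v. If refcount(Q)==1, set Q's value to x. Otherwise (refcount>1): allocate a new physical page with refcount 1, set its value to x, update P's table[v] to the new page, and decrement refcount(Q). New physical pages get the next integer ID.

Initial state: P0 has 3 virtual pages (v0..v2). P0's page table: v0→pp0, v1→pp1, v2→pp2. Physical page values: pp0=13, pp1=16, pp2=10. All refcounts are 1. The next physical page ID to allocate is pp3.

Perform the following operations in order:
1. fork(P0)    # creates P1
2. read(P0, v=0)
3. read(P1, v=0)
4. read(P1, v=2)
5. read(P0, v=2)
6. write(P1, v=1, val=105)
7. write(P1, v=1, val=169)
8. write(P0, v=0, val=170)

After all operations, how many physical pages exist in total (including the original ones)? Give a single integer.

Answer: 5

Derivation:
Op 1: fork(P0) -> P1. 3 ppages; refcounts: pp0:2 pp1:2 pp2:2
Op 2: read(P0, v0) -> 13. No state change.
Op 3: read(P1, v0) -> 13. No state change.
Op 4: read(P1, v2) -> 10. No state change.
Op 5: read(P0, v2) -> 10. No state change.
Op 6: write(P1, v1, 105). refcount(pp1)=2>1 -> COPY to pp3. 4 ppages; refcounts: pp0:2 pp1:1 pp2:2 pp3:1
Op 7: write(P1, v1, 169). refcount(pp3)=1 -> write in place. 4 ppages; refcounts: pp0:2 pp1:1 pp2:2 pp3:1
Op 8: write(P0, v0, 170). refcount(pp0)=2>1 -> COPY to pp4. 5 ppages; refcounts: pp0:1 pp1:1 pp2:2 pp3:1 pp4:1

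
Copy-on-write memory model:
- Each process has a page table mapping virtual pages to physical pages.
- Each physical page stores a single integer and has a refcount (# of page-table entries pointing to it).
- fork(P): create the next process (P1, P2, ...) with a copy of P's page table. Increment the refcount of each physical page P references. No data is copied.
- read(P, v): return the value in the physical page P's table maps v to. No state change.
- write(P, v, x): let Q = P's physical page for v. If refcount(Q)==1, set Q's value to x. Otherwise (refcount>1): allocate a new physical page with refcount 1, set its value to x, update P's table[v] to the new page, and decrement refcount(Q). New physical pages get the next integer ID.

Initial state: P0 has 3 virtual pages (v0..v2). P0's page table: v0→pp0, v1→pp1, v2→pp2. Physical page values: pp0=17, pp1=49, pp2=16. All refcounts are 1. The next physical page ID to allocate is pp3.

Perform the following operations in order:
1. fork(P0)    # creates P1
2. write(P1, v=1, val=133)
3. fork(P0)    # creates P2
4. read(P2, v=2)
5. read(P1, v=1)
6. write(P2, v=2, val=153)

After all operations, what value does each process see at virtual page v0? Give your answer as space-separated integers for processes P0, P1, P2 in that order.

Answer: 17 17 17

Derivation:
Op 1: fork(P0) -> P1. 3 ppages; refcounts: pp0:2 pp1:2 pp2:2
Op 2: write(P1, v1, 133). refcount(pp1)=2>1 -> COPY to pp3. 4 ppages; refcounts: pp0:2 pp1:1 pp2:2 pp3:1
Op 3: fork(P0) -> P2. 4 ppages; refcounts: pp0:3 pp1:2 pp2:3 pp3:1
Op 4: read(P2, v2) -> 16. No state change.
Op 5: read(P1, v1) -> 133. No state change.
Op 6: write(P2, v2, 153). refcount(pp2)=3>1 -> COPY to pp4. 5 ppages; refcounts: pp0:3 pp1:2 pp2:2 pp3:1 pp4:1
P0: v0 -> pp0 = 17
P1: v0 -> pp0 = 17
P2: v0 -> pp0 = 17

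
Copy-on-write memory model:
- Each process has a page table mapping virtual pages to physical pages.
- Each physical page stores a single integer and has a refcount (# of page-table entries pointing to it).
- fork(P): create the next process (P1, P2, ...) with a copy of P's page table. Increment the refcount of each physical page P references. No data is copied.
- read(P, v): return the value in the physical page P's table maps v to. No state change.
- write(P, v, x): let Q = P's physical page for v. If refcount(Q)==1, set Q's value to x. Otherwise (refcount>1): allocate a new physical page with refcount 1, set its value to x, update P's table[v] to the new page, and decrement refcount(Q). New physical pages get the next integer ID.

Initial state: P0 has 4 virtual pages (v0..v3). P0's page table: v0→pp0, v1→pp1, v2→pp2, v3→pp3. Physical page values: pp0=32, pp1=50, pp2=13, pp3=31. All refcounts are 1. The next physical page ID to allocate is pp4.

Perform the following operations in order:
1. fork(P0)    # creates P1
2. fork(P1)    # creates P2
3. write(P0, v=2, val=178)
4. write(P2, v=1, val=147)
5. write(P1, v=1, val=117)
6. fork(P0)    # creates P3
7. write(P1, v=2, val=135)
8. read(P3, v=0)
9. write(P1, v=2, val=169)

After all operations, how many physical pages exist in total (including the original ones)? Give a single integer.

Op 1: fork(P0) -> P1. 4 ppages; refcounts: pp0:2 pp1:2 pp2:2 pp3:2
Op 2: fork(P1) -> P2. 4 ppages; refcounts: pp0:3 pp1:3 pp2:3 pp3:3
Op 3: write(P0, v2, 178). refcount(pp2)=3>1 -> COPY to pp4. 5 ppages; refcounts: pp0:3 pp1:3 pp2:2 pp3:3 pp4:1
Op 4: write(P2, v1, 147). refcount(pp1)=3>1 -> COPY to pp5. 6 ppages; refcounts: pp0:3 pp1:2 pp2:2 pp3:3 pp4:1 pp5:1
Op 5: write(P1, v1, 117). refcount(pp1)=2>1 -> COPY to pp6. 7 ppages; refcounts: pp0:3 pp1:1 pp2:2 pp3:3 pp4:1 pp5:1 pp6:1
Op 6: fork(P0) -> P3. 7 ppages; refcounts: pp0:4 pp1:2 pp2:2 pp3:4 pp4:2 pp5:1 pp6:1
Op 7: write(P1, v2, 135). refcount(pp2)=2>1 -> COPY to pp7. 8 ppages; refcounts: pp0:4 pp1:2 pp2:1 pp3:4 pp4:2 pp5:1 pp6:1 pp7:1
Op 8: read(P3, v0) -> 32. No state change.
Op 9: write(P1, v2, 169). refcount(pp7)=1 -> write in place. 8 ppages; refcounts: pp0:4 pp1:2 pp2:1 pp3:4 pp4:2 pp5:1 pp6:1 pp7:1

Answer: 8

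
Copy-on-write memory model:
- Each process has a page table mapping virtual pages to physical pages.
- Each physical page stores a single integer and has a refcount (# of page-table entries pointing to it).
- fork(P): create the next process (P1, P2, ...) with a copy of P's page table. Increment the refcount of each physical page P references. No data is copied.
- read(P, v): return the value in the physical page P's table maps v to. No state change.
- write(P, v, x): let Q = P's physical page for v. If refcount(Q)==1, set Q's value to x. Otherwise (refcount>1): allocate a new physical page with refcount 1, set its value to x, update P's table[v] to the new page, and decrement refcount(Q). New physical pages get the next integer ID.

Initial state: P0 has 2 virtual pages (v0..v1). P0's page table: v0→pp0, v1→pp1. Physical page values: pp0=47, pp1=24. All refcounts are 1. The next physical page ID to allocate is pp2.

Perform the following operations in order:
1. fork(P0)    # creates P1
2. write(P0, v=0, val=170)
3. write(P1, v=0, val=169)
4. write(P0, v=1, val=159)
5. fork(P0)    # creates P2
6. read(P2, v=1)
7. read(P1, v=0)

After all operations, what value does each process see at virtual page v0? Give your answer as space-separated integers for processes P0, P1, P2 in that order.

Op 1: fork(P0) -> P1. 2 ppages; refcounts: pp0:2 pp1:2
Op 2: write(P0, v0, 170). refcount(pp0)=2>1 -> COPY to pp2. 3 ppages; refcounts: pp0:1 pp1:2 pp2:1
Op 3: write(P1, v0, 169). refcount(pp0)=1 -> write in place. 3 ppages; refcounts: pp0:1 pp1:2 pp2:1
Op 4: write(P0, v1, 159). refcount(pp1)=2>1 -> COPY to pp3. 4 ppages; refcounts: pp0:1 pp1:1 pp2:1 pp3:1
Op 5: fork(P0) -> P2. 4 ppages; refcounts: pp0:1 pp1:1 pp2:2 pp3:2
Op 6: read(P2, v1) -> 159. No state change.
Op 7: read(P1, v0) -> 169. No state change.
P0: v0 -> pp2 = 170
P1: v0 -> pp0 = 169
P2: v0 -> pp2 = 170

Answer: 170 169 170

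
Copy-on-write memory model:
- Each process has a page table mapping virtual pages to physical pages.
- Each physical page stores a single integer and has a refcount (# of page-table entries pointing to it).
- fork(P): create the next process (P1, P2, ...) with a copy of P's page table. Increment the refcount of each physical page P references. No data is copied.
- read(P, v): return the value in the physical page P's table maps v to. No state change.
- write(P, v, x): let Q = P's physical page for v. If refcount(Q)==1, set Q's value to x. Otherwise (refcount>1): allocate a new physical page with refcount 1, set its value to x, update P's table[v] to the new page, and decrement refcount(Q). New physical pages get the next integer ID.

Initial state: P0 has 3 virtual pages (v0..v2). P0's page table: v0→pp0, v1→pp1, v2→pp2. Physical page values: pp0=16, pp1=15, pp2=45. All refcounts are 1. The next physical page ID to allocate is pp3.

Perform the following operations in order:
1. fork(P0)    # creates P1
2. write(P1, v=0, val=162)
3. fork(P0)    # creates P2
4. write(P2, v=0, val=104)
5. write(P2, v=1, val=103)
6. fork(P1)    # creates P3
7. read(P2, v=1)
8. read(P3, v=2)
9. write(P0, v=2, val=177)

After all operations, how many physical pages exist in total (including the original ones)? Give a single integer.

Op 1: fork(P0) -> P1. 3 ppages; refcounts: pp0:2 pp1:2 pp2:2
Op 2: write(P1, v0, 162). refcount(pp0)=2>1 -> COPY to pp3. 4 ppages; refcounts: pp0:1 pp1:2 pp2:2 pp3:1
Op 3: fork(P0) -> P2. 4 ppages; refcounts: pp0:2 pp1:3 pp2:3 pp3:1
Op 4: write(P2, v0, 104). refcount(pp0)=2>1 -> COPY to pp4. 5 ppages; refcounts: pp0:1 pp1:3 pp2:3 pp3:1 pp4:1
Op 5: write(P2, v1, 103). refcount(pp1)=3>1 -> COPY to pp5. 6 ppages; refcounts: pp0:1 pp1:2 pp2:3 pp3:1 pp4:1 pp5:1
Op 6: fork(P1) -> P3. 6 ppages; refcounts: pp0:1 pp1:3 pp2:4 pp3:2 pp4:1 pp5:1
Op 7: read(P2, v1) -> 103. No state change.
Op 8: read(P3, v2) -> 45. No state change.
Op 9: write(P0, v2, 177). refcount(pp2)=4>1 -> COPY to pp6. 7 ppages; refcounts: pp0:1 pp1:3 pp2:3 pp3:2 pp4:1 pp5:1 pp6:1

Answer: 7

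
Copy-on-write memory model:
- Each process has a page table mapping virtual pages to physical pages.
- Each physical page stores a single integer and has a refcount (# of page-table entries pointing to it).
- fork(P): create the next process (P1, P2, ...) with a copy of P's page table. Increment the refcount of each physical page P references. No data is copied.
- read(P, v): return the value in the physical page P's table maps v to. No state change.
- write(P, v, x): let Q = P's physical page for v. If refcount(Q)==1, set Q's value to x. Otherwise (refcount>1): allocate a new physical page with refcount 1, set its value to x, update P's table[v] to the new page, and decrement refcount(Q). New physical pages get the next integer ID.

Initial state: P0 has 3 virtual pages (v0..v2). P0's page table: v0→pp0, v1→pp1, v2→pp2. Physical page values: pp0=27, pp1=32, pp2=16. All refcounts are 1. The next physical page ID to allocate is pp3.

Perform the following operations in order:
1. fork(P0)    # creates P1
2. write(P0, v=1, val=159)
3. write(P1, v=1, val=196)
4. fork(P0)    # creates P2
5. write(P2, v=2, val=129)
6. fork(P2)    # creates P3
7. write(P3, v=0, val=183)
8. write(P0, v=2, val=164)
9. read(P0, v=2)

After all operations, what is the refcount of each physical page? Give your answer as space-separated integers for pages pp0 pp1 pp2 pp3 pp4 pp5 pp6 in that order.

Op 1: fork(P0) -> P1. 3 ppages; refcounts: pp0:2 pp1:2 pp2:2
Op 2: write(P0, v1, 159). refcount(pp1)=2>1 -> COPY to pp3. 4 ppages; refcounts: pp0:2 pp1:1 pp2:2 pp3:1
Op 3: write(P1, v1, 196). refcount(pp1)=1 -> write in place. 4 ppages; refcounts: pp0:2 pp1:1 pp2:2 pp3:1
Op 4: fork(P0) -> P2. 4 ppages; refcounts: pp0:3 pp1:1 pp2:3 pp3:2
Op 5: write(P2, v2, 129). refcount(pp2)=3>1 -> COPY to pp4. 5 ppages; refcounts: pp0:3 pp1:1 pp2:2 pp3:2 pp4:1
Op 6: fork(P2) -> P3. 5 ppages; refcounts: pp0:4 pp1:1 pp2:2 pp3:3 pp4:2
Op 7: write(P3, v0, 183). refcount(pp0)=4>1 -> COPY to pp5. 6 ppages; refcounts: pp0:3 pp1:1 pp2:2 pp3:3 pp4:2 pp5:1
Op 8: write(P0, v2, 164). refcount(pp2)=2>1 -> COPY to pp6. 7 ppages; refcounts: pp0:3 pp1:1 pp2:1 pp3:3 pp4:2 pp5:1 pp6:1
Op 9: read(P0, v2) -> 164. No state change.

Answer: 3 1 1 3 2 1 1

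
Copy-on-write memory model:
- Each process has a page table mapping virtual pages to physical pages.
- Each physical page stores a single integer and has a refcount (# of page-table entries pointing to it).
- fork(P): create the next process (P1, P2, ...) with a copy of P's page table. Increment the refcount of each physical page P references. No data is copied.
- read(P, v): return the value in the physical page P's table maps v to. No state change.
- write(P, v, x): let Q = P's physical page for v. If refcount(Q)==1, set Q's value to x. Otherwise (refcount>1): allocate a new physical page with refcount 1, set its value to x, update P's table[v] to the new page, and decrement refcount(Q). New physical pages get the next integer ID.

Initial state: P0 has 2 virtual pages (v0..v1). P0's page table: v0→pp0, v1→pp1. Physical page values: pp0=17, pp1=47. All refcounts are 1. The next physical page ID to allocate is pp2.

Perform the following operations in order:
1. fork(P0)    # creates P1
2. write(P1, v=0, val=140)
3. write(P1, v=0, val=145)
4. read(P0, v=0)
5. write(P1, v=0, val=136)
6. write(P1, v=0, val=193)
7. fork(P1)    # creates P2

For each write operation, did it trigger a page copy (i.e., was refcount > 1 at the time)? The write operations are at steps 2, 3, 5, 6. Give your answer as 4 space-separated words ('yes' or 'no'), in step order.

Op 1: fork(P0) -> P1. 2 ppages; refcounts: pp0:2 pp1:2
Op 2: write(P1, v0, 140). refcount(pp0)=2>1 -> COPY to pp2. 3 ppages; refcounts: pp0:1 pp1:2 pp2:1
Op 3: write(P1, v0, 145). refcount(pp2)=1 -> write in place. 3 ppages; refcounts: pp0:1 pp1:2 pp2:1
Op 4: read(P0, v0) -> 17. No state change.
Op 5: write(P1, v0, 136). refcount(pp2)=1 -> write in place. 3 ppages; refcounts: pp0:1 pp1:2 pp2:1
Op 6: write(P1, v0, 193). refcount(pp2)=1 -> write in place. 3 ppages; refcounts: pp0:1 pp1:2 pp2:1
Op 7: fork(P1) -> P2. 3 ppages; refcounts: pp0:1 pp1:3 pp2:2

yes no no no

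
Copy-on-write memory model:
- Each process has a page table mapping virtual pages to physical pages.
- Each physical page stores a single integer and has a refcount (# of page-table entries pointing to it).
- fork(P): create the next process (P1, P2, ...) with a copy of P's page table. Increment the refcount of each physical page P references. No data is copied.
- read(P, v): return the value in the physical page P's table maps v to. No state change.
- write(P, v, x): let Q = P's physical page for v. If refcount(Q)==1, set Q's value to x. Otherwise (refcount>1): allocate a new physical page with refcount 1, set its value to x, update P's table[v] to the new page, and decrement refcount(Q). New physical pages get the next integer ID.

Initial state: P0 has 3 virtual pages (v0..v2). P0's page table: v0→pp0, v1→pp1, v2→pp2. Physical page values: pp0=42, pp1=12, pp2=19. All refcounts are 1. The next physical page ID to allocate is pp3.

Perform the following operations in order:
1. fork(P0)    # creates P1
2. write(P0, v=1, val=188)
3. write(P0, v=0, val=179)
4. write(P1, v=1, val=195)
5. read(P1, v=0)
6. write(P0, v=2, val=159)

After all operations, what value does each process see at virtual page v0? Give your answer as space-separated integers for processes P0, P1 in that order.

Answer: 179 42

Derivation:
Op 1: fork(P0) -> P1. 3 ppages; refcounts: pp0:2 pp1:2 pp2:2
Op 2: write(P0, v1, 188). refcount(pp1)=2>1 -> COPY to pp3. 4 ppages; refcounts: pp0:2 pp1:1 pp2:2 pp3:1
Op 3: write(P0, v0, 179). refcount(pp0)=2>1 -> COPY to pp4. 5 ppages; refcounts: pp0:1 pp1:1 pp2:2 pp3:1 pp4:1
Op 4: write(P1, v1, 195). refcount(pp1)=1 -> write in place. 5 ppages; refcounts: pp0:1 pp1:1 pp2:2 pp3:1 pp4:1
Op 5: read(P1, v0) -> 42. No state change.
Op 6: write(P0, v2, 159). refcount(pp2)=2>1 -> COPY to pp5. 6 ppages; refcounts: pp0:1 pp1:1 pp2:1 pp3:1 pp4:1 pp5:1
P0: v0 -> pp4 = 179
P1: v0 -> pp0 = 42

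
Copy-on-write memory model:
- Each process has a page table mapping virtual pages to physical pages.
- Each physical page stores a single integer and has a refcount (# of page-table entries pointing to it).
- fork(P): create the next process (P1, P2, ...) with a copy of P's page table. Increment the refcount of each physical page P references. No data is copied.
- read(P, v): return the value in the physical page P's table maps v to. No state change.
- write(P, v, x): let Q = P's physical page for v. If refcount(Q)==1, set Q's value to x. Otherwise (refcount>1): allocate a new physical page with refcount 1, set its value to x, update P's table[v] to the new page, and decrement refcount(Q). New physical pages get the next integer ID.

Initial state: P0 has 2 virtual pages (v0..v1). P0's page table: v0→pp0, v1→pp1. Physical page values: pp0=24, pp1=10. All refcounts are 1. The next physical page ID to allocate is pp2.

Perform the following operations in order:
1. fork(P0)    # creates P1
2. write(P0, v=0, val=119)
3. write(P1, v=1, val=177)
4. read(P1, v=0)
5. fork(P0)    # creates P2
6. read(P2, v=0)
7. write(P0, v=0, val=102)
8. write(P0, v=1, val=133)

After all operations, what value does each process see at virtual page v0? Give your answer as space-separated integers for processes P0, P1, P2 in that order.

Op 1: fork(P0) -> P1. 2 ppages; refcounts: pp0:2 pp1:2
Op 2: write(P0, v0, 119). refcount(pp0)=2>1 -> COPY to pp2. 3 ppages; refcounts: pp0:1 pp1:2 pp2:1
Op 3: write(P1, v1, 177). refcount(pp1)=2>1 -> COPY to pp3. 4 ppages; refcounts: pp0:1 pp1:1 pp2:1 pp3:1
Op 4: read(P1, v0) -> 24. No state change.
Op 5: fork(P0) -> P2. 4 ppages; refcounts: pp0:1 pp1:2 pp2:2 pp3:1
Op 6: read(P2, v0) -> 119. No state change.
Op 7: write(P0, v0, 102). refcount(pp2)=2>1 -> COPY to pp4. 5 ppages; refcounts: pp0:1 pp1:2 pp2:1 pp3:1 pp4:1
Op 8: write(P0, v1, 133). refcount(pp1)=2>1 -> COPY to pp5. 6 ppages; refcounts: pp0:1 pp1:1 pp2:1 pp3:1 pp4:1 pp5:1
P0: v0 -> pp4 = 102
P1: v0 -> pp0 = 24
P2: v0 -> pp2 = 119

Answer: 102 24 119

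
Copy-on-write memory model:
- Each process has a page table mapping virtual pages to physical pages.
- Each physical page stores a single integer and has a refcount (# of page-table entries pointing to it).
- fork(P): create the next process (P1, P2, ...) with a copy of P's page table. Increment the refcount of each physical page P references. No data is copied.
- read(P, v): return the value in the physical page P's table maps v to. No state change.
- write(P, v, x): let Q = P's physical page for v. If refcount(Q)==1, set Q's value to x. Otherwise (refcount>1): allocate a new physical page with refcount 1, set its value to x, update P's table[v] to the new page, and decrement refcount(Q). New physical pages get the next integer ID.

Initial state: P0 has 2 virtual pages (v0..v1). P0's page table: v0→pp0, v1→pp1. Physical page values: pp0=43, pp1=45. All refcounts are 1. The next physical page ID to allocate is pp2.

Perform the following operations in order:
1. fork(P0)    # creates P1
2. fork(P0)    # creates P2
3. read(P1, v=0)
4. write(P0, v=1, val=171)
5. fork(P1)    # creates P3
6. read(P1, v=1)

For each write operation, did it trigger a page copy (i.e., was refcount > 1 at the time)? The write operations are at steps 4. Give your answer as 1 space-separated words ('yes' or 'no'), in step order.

Op 1: fork(P0) -> P1. 2 ppages; refcounts: pp0:2 pp1:2
Op 2: fork(P0) -> P2. 2 ppages; refcounts: pp0:3 pp1:3
Op 3: read(P1, v0) -> 43. No state change.
Op 4: write(P0, v1, 171). refcount(pp1)=3>1 -> COPY to pp2. 3 ppages; refcounts: pp0:3 pp1:2 pp2:1
Op 5: fork(P1) -> P3. 3 ppages; refcounts: pp0:4 pp1:3 pp2:1
Op 6: read(P1, v1) -> 45. No state change.

yes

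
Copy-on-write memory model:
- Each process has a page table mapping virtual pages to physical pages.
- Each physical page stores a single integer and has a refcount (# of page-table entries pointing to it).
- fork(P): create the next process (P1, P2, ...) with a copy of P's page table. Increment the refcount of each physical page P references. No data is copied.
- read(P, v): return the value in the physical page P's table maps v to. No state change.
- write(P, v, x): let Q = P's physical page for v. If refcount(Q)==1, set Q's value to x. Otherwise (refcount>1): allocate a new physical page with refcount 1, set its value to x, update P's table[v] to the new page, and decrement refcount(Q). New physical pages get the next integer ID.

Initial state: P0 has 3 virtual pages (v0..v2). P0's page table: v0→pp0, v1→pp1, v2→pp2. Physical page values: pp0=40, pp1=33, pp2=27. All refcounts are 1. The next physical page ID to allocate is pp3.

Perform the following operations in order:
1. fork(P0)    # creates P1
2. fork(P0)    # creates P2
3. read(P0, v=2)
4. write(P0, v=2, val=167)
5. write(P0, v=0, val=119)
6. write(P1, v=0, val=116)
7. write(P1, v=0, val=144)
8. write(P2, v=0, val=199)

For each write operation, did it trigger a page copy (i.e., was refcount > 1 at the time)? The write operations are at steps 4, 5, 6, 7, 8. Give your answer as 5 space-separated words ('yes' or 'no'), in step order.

Op 1: fork(P0) -> P1. 3 ppages; refcounts: pp0:2 pp1:2 pp2:2
Op 2: fork(P0) -> P2. 3 ppages; refcounts: pp0:3 pp1:3 pp2:3
Op 3: read(P0, v2) -> 27. No state change.
Op 4: write(P0, v2, 167). refcount(pp2)=3>1 -> COPY to pp3. 4 ppages; refcounts: pp0:3 pp1:3 pp2:2 pp3:1
Op 5: write(P0, v0, 119). refcount(pp0)=3>1 -> COPY to pp4. 5 ppages; refcounts: pp0:2 pp1:3 pp2:2 pp3:1 pp4:1
Op 6: write(P1, v0, 116). refcount(pp0)=2>1 -> COPY to pp5. 6 ppages; refcounts: pp0:1 pp1:3 pp2:2 pp3:1 pp4:1 pp5:1
Op 7: write(P1, v0, 144). refcount(pp5)=1 -> write in place. 6 ppages; refcounts: pp0:1 pp1:3 pp2:2 pp3:1 pp4:1 pp5:1
Op 8: write(P2, v0, 199). refcount(pp0)=1 -> write in place. 6 ppages; refcounts: pp0:1 pp1:3 pp2:2 pp3:1 pp4:1 pp5:1

yes yes yes no no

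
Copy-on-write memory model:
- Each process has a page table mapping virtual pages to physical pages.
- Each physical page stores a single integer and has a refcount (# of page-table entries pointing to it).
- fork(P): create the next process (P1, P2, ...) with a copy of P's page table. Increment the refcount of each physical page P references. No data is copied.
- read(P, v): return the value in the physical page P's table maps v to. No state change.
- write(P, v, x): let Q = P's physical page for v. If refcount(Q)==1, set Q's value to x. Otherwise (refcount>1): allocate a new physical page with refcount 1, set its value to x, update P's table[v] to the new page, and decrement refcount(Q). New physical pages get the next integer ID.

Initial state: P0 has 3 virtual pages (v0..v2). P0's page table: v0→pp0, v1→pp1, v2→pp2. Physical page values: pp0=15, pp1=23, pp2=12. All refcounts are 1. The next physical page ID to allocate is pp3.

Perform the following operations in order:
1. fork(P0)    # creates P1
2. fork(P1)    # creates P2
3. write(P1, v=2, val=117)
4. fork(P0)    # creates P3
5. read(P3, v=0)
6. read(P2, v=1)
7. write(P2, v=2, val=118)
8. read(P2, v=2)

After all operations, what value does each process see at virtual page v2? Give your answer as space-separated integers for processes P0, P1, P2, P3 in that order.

Answer: 12 117 118 12

Derivation:
Op 1: fork(P0) -> P1. 3 ppages; refcounts: pp0:2 pp1:2 pp2:2
Op 2: fork(P1) -> P2. 3 ppages; refcounts: pp0:3 pp1:3 pp2:3
Op 3: write(P1, v2, 117). refcount(pp2)=3>1 -> COPY to pp3. 4 ppages; refcounts: pp0:3 pp1:3 pp2:2 pp3:1
Op 4: fork(P0) -> P3. 4 ppages; refcounts: pp0:4 pp1:4 pp2:3 pp3:1
Op 5: read(P3, v0) -> 15. No state change.
Op 6: read(P2, v1) -> 23. No state change.
Op 7: write(P2, v2, 118). refcount(pp2)=3>1 -> COPY to pp4. 5 ppages; refcounts: pp0:4 pp1:4 pp2:2 pp3:1 pp4:1
Op 8: read(P2, v2) -> 118. No state change.
P0: v2 -> pp2 = 12
P1: v2 -> pp3 = 117
P2: v2 -> pp4 = 118
P3: v2 -> pp2 = 12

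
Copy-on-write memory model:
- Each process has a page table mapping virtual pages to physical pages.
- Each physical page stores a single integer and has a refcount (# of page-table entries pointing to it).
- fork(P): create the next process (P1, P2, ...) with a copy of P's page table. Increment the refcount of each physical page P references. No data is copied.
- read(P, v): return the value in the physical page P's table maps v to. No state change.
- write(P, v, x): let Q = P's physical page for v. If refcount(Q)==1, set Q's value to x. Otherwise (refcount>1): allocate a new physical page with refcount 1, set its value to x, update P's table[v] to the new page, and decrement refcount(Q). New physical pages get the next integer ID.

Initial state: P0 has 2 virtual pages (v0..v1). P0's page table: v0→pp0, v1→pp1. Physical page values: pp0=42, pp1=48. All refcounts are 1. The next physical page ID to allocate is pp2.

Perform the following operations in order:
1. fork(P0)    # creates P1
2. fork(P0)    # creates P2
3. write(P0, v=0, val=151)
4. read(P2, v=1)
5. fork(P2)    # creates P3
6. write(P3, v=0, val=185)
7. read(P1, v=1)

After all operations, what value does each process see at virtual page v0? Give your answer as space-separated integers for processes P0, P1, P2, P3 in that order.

Op 1: fork(P0) -> P1. 2 ppages; refcounts: pp0:2 pp1:2
Op 2: fork(P0) -> P2. 2 ppages; refcounts: pp0:3 pp1:3
Op 3: write(P0, v0, 151). refcount(pp0)=3>1 -> COPY to pp2. 3 ppages; refcounts: pp0:2 pp1:3 pp2:1
Op 4: read(P2, v1) -> 48. No state change.
Op 5: fork(P2) -> P3. 3 ppages; refcounts: pp0:3 pp1:4 pp2:1
Op 6: write(P3, v0, 185). refcount(pp0)=3>1 -> COPY to pp3. 4 ppages; refcounts: pp0:2 pp1:4 pp2:1 pp3:1
Op 7: read(P1, v1) -> 48. No state change.
P0: v0 -> pp2 = 151
P1: v0 -> pp0 = 42
P2: v0 -> pp0 = 42
P3: v0 -> pp3 = 185

Answer: 151 42 42 185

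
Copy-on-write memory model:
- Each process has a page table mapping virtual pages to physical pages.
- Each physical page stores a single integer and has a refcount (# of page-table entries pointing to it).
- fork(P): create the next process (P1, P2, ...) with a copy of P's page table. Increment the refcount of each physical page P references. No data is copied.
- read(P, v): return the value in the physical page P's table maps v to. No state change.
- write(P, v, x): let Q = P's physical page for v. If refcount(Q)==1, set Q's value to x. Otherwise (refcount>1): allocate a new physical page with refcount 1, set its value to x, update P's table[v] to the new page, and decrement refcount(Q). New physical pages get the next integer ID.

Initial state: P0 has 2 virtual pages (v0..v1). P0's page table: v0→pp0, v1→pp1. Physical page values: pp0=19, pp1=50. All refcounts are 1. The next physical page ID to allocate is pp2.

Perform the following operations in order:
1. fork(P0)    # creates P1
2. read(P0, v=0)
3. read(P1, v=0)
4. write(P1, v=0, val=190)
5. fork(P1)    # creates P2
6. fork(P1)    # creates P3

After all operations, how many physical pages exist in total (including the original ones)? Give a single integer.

Op 1: fork(P0) -> P1. 2 ppages; refcounts: pp0:2 pp1:2
Op 2: read(P0, v0) -> 19. No state change.
Op 3: read(P1, v0) -> 19. No state change.
Op 4: write(P1, v0, 190). refcount(pp0)=2>1 -> COPY to pp2. 3 ppages; refcounts: pp0:1 pp1:2 pp2:1
Op 5: fork(P1) -> P2. 3 ppages; refcounts: pp0:1 pp1:3 pp2:2
Op 6: fork(P1) -> P3. 3 ppages; refcounts: pp0:1 pp1:4 pp2:3

Answer: 3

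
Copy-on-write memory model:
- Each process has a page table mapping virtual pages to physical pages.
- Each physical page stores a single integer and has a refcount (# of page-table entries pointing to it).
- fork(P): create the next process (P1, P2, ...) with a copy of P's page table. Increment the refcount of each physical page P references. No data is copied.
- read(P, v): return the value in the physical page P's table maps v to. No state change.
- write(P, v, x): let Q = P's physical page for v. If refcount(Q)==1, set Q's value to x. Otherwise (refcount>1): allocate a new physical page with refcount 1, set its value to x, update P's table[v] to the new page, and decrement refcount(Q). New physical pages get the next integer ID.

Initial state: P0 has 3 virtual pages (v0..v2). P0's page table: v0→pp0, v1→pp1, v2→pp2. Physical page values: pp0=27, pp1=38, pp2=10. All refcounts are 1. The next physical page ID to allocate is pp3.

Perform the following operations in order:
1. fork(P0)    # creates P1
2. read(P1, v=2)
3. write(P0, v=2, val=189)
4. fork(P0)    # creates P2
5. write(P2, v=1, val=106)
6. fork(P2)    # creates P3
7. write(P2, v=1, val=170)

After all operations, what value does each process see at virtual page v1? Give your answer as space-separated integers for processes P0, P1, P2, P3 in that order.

Op 1: fork(P0) -> P1. 3 ppages; refcounts: pp0:2 pp1:2 pp2:2
Op 2: read(P1, v2) -> 10. No state change.
Op 3: write(P0, v2, 189). refcount(pp2)=2>1 -> COPY to pp3. 4 ppages; refcounts: pp0:2 pp1:2 pp2:1 pp3:1
Op 4: fork(P0) -> P2. 4 ppages; refcounts: pp0:3 pp1:3 pp2:1 pp3:2
Op 5: write(P2, v1, 106). refcount(pp1)=3>1 -> COPY to pp4. 5 ppages; refcounts: pp0:3 pp1:2 pp2:1 pp3:2 pp4:1
Op 6: fork(P2) -> P3. 5 ppages; refcounts: pp0:4 pp1:2 pp2:1 pp3:3 pp4:2
Op 7: write(P2, v1, 170). refcount(pp4)=2>1 -> COPY to pp5. 6 ppages; refcounts: pp0:4 pp1:2 pp2:1 pp3:3 pp4:1 pp5:1
P0: v1 -> pp1 = 38
P1: v1 -> pp1 = 38
P2: v1 -> pp5 = 170
P3: v1 -> pp4 = 106

Answer: 38 38 170 106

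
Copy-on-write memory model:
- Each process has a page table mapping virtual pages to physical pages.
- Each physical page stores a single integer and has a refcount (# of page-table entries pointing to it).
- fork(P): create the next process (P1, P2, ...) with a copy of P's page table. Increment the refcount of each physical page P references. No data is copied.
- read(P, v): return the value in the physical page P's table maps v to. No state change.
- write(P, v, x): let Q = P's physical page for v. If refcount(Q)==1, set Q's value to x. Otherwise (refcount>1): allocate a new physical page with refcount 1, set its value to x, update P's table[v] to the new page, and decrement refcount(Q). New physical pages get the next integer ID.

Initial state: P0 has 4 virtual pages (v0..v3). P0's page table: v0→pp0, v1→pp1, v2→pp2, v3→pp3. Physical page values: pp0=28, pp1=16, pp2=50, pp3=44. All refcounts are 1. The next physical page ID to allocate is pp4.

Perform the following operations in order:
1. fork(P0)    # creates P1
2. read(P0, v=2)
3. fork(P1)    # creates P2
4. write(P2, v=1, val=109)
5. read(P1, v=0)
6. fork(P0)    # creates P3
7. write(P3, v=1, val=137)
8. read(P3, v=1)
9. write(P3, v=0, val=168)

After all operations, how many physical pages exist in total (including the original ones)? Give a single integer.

Answer: 7

Derivation:
Op 1: fork(P0) -> P1. 4 ppages; refcounts: pp0:2 pp1:2 pp2:2 pp3:2
Op 2: read(P0, v2) -> 50. No state change.
Op 3: fork(P1) -> P2. 4 ppages; refcounts: pp0:3 pp1:3 pp2:3 pp3:3
Op 4: write(P2, v1, 109). refcount(pp1)=3>1 -> COPY to pp4. 5 ppages; refcounts: pp0:3 pp1:2 pp2:3 pp3:3 pp4:1
Op 5: read(P1, v0) -> 28. No state change.
Op 6: fork(P0) -> P3. 5 ppages; refcounts: pp0:4 pp1:3 pp2:4 pp3:4 pp4:1
Op 7: write(P3, v1, 137). refcount(pp1)=3>1 -> COPY to pp5. 6 ppages; refcounts: pp0:4 pp1:2 pp2:4 pp3:4 pp4:1 pp5:1
Op 8: read(P3, v1) -> 137. No state change.
Op 9: write(P3, v0, 168). refcount(pp0)=4>1 -> COPY to pp6. 7 ppages; refcounts: pp0:3 pp1:2 pp2:4 pp3:4 pp4:1 pp5:1 pp6:1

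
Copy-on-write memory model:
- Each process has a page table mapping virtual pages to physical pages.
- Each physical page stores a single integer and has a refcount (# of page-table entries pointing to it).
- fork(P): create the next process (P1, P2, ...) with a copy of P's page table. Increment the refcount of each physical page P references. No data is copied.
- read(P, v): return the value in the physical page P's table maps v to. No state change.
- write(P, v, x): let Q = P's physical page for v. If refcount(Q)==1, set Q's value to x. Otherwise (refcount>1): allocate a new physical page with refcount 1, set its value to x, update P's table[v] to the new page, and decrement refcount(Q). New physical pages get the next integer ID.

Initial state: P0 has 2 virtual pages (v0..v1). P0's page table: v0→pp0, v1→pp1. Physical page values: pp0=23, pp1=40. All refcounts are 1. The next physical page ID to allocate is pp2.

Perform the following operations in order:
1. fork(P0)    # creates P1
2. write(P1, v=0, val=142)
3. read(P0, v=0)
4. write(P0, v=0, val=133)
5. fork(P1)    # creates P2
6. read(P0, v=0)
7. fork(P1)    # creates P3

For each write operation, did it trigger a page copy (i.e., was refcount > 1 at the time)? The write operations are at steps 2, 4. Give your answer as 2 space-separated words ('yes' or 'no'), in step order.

Op 1: fork(P0) -> P1. 2 ppages; refcounts: pp0:2 pp1:2
Op 2: write(P1, v0, 142). refcount(pp0)=2>1 -> COPY to pp2. 3 ppages; refcounts: pp0:1 pp1:2 pp2:1
Op 3: read(P0, v0) -> 23. No state change.
Op 4: write(P0, v0, 133). refcount(pp0)=1 -> write in place. 3 ppages; refcounts: pp0:1 pp1:2 pp2:1
Op 5: fork(P1) -> P2. 3 ppages; refcounts: pp0:1 pp1:3 pp2:2
Op 6: read(P0, v0) -> 133. No state change.
Op 7: fork(P1) -> P3. 3 ppages; refcounts: pp0:1 pp1:4 pp2:3

yes no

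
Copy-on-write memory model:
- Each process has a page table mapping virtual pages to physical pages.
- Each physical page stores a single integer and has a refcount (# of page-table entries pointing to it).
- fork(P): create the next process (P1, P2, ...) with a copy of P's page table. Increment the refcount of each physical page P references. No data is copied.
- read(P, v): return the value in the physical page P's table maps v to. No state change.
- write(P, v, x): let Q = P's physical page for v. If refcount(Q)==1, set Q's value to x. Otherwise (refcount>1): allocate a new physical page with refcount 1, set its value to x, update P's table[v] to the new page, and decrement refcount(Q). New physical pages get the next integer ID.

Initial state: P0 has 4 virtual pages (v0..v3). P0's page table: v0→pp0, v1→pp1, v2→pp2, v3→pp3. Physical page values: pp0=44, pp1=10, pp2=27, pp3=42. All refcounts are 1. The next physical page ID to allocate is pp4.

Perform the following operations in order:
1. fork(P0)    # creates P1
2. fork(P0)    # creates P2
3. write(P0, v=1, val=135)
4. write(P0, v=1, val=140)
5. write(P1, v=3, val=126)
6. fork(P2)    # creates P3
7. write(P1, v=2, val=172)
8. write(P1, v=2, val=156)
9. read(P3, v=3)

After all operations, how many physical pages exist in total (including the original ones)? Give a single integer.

Answer: 7

Derivation:
Op 1: fork(P0) -> P1. 4 ppages; refcounts: pp0:2 pp1:2 pp2:2 pp3:2
Op 2: fork(P0) -> P2. 4 ppages; refcounts: pp0:3 pp1:3 pp2:3 pp3:3
Op 3: write(P0, v1, 135). refcount(pp1)=3>1 -> COPY to pp4. 5 ppages; refcounts: pp0:3 pp1:2 pp2:3 pp3:3 pp4:1
Op 4: write(P0, v1, 140). refcount(pp4)=1 -> write in place. 5 ppages; refcounts: pp0:3 pp1:2 pp2:3 pp3:3 pp4:1
Op 5: write(P1, v3, 126). refcount(pp3)=3>1 -> COPY to pp5. 6 ppages; refcounts: pp0:3 pp1:2 pp2:3 pp3:2 pp4:1 pp5:1
Op 6: fork(P2) -> P3. 6 ppages; refcounts: pp0:4 pp1:3 pp2:4 pp3:3 pp4:1 pp5:1
Op 7: write(P1, v2, 172). refcount(pp2)=4>1 -> COPY to pp6. 7 ppages; refcounts: pp0:4 pp1:3 pp2:3 pp3:3 pp4:1 pp5:1 pp6:1
Op 8: write(P1, v2, 156). refcount(pp6)=1 -> write in place. 7 ppages; refcounts: pp0:4 pp1:3 pp2:3 pp3:3 pp4:1 pp5:1 pp6:1
Op 9: read(P3, v3) -> 42. No state change.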